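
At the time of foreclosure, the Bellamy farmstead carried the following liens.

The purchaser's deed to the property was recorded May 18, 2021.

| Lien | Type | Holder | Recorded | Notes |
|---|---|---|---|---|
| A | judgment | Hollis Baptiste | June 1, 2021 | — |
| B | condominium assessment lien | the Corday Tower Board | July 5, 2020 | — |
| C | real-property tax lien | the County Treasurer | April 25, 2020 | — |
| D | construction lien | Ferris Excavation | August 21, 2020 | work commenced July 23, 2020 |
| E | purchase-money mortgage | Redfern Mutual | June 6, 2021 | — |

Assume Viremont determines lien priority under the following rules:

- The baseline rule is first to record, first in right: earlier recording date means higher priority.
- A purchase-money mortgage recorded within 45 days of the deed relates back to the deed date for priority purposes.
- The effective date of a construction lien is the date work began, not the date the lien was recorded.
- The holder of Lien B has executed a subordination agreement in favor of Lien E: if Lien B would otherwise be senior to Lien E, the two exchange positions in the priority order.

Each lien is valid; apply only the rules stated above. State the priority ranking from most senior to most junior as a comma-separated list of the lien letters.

C, E, D, B, A

Adjusting effective dates: D is treated as recorded July 23, 2020, the work-commencement date; E's effective date is the deed date, May 18, 2021.
By effective date, earliest first: C (April 25, 2020), B (July 5, 2020), D (July 23, 2020), E (May 18, 2021), A (June 1, 2021).
B would otherwise be senior to E, so under the subordination agreement B and E exchange positions.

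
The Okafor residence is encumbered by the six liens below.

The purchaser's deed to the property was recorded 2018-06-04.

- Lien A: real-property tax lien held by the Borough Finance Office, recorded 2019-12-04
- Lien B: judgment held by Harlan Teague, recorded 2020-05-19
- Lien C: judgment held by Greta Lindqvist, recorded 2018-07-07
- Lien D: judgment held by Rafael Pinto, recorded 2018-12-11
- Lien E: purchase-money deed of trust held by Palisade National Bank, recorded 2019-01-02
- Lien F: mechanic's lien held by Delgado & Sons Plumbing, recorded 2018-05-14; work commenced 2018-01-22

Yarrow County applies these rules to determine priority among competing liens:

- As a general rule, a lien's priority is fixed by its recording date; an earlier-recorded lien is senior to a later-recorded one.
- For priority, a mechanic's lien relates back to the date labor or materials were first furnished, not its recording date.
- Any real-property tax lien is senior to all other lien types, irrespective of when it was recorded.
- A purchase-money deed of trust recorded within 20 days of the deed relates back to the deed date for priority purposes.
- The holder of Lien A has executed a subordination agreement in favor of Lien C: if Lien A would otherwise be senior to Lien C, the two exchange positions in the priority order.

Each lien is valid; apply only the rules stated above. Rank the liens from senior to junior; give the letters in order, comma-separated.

C, F, A, D, E, B

Effective dates after the stated exceptions: E missed the 20-day window (212 days after the deed), so its recording date stands; F relates back to 2018-01-22 (work commenced).
A is a real-property tax lien, so it outranks all other liens regardless of date.
The other liens, earliest effective date first: F (2018-01-22), C (2018-07-07), D (2018-12-11), E (2019-01-02), B (2020-05-19).
Because A would otherwise rank above C, the subordination swaps them.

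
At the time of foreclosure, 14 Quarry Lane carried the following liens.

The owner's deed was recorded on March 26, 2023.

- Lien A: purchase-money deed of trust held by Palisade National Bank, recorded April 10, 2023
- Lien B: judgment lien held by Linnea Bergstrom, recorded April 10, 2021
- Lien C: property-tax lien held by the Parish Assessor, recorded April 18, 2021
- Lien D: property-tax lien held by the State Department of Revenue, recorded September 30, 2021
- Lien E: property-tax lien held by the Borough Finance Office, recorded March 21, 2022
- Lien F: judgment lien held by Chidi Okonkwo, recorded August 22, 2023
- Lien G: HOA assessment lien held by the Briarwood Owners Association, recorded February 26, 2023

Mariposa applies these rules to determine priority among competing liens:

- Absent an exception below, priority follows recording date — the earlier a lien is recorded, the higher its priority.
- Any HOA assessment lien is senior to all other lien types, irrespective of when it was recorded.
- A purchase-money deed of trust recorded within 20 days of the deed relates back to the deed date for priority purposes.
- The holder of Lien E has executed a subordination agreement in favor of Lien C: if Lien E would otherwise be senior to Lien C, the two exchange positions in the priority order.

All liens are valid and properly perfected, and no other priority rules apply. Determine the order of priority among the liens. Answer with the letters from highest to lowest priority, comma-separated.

G, B, C, D, E, A, F

Effective dates after the stated exceptions: A relates back to the deed date March 26, 2023.
As an HOA assessment lien, G is senior to every other lien.
The other liens, earliest effective date first: B (April 10, 2021), C (April 18, 2021), D (September 30, 2021), E (March 21, 2022), A (March 26, 2023), F (August 22, 2023).
E already ranks below C; the subordination has no effect.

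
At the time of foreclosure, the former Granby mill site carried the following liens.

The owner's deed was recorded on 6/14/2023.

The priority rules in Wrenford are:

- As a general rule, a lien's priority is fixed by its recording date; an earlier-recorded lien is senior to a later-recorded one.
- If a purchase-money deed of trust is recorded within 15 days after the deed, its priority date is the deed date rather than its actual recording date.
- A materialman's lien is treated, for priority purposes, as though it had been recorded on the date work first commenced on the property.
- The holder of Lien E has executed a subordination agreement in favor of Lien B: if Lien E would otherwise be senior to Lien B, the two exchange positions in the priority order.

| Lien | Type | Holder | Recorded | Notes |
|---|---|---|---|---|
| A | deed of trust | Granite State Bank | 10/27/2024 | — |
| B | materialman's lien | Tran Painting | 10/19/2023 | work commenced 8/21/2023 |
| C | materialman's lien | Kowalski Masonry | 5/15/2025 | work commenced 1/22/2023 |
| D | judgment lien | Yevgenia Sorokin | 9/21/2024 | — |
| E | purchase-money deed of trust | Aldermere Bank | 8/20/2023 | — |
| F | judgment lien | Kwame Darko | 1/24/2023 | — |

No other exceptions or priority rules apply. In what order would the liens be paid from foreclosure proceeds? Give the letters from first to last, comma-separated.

C, F, B, E, D, A

Effective dates: B's effective date is 8/21/2023, when work began; C is treated as recorded 1/22/2023, the work-commencement date; E was recorded 67 days after the deed — beyond 15 days — so no relation-back applies.
By effective date: C (1/22/2023), F (1/24/2023), E (8/20/2023), B (8/21/2023), D (9/21/2024), A (10/27/2024).
The subordination applies — E was senior to B — so E and B swap.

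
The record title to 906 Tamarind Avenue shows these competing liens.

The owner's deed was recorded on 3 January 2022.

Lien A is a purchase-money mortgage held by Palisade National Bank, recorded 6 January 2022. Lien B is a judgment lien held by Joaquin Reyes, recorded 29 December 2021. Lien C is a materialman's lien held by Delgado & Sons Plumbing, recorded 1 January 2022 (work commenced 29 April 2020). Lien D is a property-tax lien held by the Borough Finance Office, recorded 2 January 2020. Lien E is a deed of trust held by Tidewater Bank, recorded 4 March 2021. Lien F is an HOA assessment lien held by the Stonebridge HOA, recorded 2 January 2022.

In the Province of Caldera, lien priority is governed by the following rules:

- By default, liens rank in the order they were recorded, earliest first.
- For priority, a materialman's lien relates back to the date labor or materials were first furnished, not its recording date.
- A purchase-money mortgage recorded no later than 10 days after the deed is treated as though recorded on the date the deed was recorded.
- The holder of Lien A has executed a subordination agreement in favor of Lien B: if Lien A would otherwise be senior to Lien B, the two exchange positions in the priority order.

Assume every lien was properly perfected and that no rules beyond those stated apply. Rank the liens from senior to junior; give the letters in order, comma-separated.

D, C, E, B, F, A

Adjusting effective dates: A relates back to the deed date 3 January 2022; C's effective date is 29 April 2020, when work began.
Ordering by effective date: D (2 January 2020), C (29 April 2020), E (4 March 2021), B (29 December 2021), F (2 January 2022), A (3 January 2022).
A already ranks below B; the subordination has no effect.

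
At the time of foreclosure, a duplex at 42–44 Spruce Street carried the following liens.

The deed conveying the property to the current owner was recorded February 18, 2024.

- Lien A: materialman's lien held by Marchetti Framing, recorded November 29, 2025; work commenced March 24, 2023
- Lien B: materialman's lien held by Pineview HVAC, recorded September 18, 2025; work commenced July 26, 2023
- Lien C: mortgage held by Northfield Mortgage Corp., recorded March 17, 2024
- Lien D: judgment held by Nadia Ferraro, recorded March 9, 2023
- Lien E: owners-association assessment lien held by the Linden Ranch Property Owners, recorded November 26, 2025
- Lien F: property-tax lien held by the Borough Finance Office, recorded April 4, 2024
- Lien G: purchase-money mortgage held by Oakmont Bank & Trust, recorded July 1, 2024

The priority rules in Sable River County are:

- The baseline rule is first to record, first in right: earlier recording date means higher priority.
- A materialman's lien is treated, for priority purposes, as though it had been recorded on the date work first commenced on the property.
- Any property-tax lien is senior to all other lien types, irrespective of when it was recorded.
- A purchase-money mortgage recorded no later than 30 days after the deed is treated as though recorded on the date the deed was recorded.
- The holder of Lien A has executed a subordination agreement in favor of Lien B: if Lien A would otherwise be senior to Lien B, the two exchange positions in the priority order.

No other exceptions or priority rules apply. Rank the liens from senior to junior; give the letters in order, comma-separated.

F, D, B, A, C, G, E

First, effective dates: A is treated as recorded March 24, 2023, the work-commencement date; B relates back to July 26, 2023 (work commenced); G missed the 30-day window (134 days after the deed), so its recording date stands.
F is a property-tax lien and takes priority over every other lien.
Ordering the rest by effective date: D (March 9, 2023), A (March 24, 2023), B (July 26, 2023), C (March 17, 2024), G (July 1, 2024), E (November 26, 2025).
A would otherwise be senior to B, so under the subordination agreement A and B exchange positions.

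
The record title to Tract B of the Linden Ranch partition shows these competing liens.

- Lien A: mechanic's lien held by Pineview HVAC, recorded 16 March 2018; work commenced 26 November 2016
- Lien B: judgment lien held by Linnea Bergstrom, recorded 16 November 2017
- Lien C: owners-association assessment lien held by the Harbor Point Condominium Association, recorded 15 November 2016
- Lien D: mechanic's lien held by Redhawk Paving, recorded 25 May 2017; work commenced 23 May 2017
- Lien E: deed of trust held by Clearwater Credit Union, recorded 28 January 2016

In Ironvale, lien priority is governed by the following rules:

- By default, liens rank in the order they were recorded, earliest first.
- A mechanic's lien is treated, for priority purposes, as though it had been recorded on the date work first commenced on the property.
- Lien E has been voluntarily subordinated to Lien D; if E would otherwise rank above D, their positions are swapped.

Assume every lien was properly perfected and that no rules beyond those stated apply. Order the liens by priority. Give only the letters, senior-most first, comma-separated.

D, C, A, E, B

First, effective dates: A's effective date is 26 November 2016, when work began; D relates back to 23 May 2017 (work commenced).
By effective date, earliest first: E (28 January 2016), C (15 November 2016), A (26 November 2016), D (23 May 2017), B (16 November 2017).
E would otherwise be senior to D, so under the subordination agreement E and D exchange positions.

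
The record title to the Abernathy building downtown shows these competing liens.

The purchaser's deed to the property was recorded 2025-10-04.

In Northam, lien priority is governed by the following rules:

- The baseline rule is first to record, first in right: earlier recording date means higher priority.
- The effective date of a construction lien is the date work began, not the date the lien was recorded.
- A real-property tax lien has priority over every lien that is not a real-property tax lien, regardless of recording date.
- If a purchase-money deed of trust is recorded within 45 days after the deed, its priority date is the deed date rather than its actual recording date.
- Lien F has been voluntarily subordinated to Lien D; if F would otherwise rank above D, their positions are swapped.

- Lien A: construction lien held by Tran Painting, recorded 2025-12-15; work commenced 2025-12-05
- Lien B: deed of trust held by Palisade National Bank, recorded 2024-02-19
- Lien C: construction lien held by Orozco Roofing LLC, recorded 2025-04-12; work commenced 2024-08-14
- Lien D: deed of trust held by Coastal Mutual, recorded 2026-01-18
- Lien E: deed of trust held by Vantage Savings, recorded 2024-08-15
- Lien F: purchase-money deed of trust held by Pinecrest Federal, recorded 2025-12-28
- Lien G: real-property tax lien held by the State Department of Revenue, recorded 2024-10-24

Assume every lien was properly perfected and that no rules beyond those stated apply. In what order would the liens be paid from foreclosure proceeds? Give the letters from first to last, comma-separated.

G, B, C, E, A, D, F

Effective dates after the stated exceptions: A is treated as recorded 2025-12-05, the work-commencement date; C's effective date is 2024-08-14, when work began; F was recorded 85 days after the deed — beyond 45 days — so no relation-back applies.
G is a real-property tax lien, so it outranks all other liens regardless of date.
The other liens, earliest effective date first: B (2024-02-19), C (2024-08-14), E (2024-08-15), A (2025-12-05), F (2025-12-28), D (2026-01-18).
F is senior to D before the subordination, so the two trade places.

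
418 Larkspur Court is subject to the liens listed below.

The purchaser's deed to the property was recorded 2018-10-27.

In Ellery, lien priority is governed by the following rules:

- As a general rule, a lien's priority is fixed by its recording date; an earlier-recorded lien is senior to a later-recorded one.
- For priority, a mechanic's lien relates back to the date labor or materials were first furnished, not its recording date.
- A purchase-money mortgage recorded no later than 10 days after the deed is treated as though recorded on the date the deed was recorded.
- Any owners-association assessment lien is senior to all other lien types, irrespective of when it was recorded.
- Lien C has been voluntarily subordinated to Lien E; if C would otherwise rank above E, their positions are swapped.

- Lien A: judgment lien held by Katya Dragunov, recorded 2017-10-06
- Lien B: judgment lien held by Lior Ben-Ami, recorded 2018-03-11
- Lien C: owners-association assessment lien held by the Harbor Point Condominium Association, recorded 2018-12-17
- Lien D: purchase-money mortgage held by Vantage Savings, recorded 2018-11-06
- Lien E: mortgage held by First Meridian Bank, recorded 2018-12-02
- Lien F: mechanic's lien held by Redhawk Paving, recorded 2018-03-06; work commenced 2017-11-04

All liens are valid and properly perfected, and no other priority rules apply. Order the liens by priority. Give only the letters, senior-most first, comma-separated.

Adjusting effective dates: D was recorded within the 10-day window, so its effective date is the deed date 2018-10-27; F is treated as recorded 2017-11-04, the work-commencement date.
As an owners-association assessment lien, C is senior to every other lien.
Among the remaining liens, by effective date: A (2017-10-06), F (2017-11-04), B (2018-03-11), D (2018-10-27), E (2018-12-02).
The subordination applies — C was senior to E — so C and E swap.

E, A, F, B, D, C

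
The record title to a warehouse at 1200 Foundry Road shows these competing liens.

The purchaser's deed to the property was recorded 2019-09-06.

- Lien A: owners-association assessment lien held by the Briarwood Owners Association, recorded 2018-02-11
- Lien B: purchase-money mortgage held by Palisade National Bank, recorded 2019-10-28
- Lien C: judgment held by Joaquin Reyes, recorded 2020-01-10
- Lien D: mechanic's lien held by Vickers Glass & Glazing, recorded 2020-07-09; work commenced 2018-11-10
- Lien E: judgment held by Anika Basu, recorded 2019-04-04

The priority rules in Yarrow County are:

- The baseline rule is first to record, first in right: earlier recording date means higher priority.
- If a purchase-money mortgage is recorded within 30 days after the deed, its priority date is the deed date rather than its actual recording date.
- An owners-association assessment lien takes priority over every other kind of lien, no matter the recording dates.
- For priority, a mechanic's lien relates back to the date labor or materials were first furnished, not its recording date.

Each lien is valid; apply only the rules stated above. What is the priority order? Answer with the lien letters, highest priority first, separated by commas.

Effective dates after the stated exceptions: B was recorded 52 days after the deed, outside the 30-day window, so it keeps its recording date; D relates back to 2018-11-10 (work commenced).
As an owners-association assessment lien, A is senior to every other lien.
Remaining liens by effective date: D (2018-11-10), E (2019-04-04), B (2019-10-28), C (2020-01-10).

A, D, E, B, C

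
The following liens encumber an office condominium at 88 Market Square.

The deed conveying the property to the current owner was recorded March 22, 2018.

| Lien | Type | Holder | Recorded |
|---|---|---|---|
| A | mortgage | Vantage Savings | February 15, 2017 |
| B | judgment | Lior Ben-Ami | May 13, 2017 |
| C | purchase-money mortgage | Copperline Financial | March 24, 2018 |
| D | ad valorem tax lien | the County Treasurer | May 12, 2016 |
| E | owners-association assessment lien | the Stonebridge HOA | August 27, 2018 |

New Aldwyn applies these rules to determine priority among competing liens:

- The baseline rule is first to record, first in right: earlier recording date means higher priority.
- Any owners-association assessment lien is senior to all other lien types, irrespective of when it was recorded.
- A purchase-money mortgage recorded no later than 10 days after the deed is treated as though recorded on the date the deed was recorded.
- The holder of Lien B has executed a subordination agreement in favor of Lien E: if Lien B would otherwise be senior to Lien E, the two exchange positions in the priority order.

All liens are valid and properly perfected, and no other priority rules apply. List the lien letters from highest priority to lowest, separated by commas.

E, D, A, B, C

Effective dates: C was recorded within the 10-day window, so its effective date is the deed date March 22, 2018.
E is an owners-association assessment lien and takes priority over every other lien.
Ordering the rest by effective date: D (May 12, 2016), A (February 15, 2017), B (May 13, 2017), C (March 22, 2018).
B already ranks below E; the subordination has no effect.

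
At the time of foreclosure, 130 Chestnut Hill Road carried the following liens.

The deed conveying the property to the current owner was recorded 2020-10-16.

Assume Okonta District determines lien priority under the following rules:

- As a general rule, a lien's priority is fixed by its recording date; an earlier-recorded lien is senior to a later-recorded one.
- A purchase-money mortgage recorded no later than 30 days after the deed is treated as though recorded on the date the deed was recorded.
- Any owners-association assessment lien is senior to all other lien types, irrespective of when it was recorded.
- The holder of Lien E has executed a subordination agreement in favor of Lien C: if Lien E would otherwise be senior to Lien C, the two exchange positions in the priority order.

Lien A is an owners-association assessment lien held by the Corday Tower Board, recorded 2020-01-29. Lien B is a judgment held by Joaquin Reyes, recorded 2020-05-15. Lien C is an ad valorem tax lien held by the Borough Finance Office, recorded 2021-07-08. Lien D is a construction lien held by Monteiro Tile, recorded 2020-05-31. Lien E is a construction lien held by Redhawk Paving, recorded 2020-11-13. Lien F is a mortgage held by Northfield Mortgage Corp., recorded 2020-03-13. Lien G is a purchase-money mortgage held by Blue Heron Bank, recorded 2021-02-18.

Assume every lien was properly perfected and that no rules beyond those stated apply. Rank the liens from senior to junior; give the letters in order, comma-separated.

Effective dates: G missed the 30-day window (125 days after the deed), so its recording date stands.
A is an owners-association assessment lien, so it outranks all other liens regardless of date.
Remaining liens by effective date: F (2020-03-13), B (2020-05-15), D (2020-05-31), E (2020-11-13), G (2021-02-18), C (2021-07-08).
E would otherwise be senior to C, so under the subordination agreement E and C exchange positions.

A, F, B, D, C, G, E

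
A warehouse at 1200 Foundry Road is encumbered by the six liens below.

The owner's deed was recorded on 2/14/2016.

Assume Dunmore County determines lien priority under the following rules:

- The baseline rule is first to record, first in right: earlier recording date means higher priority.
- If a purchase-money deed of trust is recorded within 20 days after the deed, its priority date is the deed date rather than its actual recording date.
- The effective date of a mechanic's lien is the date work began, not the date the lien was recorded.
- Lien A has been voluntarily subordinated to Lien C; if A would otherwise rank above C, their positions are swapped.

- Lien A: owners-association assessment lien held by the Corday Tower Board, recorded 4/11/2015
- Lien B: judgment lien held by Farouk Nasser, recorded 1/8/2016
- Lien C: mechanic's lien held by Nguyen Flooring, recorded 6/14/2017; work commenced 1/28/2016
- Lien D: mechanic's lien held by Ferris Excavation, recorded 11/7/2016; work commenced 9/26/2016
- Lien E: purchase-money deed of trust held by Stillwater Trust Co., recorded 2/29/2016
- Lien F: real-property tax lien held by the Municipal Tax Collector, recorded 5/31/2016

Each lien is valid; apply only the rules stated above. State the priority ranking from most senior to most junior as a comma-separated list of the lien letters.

C, B, A, E, F, D

Adjusting effective dates: C relates back to 1/28/2016 (work commenced); D relates back to 9/26/2016 (work commenced); E was recorded within the 20-day window, so its effective date is the deed date 2/14/2016.
By effective date: A (4/11/2015), B (1/8/2016), C (1/28/2016), E (2/14/2016), F (5/31/2016), D (9/26/2016).
The subordination applies — A was senior to C — so A and C swap.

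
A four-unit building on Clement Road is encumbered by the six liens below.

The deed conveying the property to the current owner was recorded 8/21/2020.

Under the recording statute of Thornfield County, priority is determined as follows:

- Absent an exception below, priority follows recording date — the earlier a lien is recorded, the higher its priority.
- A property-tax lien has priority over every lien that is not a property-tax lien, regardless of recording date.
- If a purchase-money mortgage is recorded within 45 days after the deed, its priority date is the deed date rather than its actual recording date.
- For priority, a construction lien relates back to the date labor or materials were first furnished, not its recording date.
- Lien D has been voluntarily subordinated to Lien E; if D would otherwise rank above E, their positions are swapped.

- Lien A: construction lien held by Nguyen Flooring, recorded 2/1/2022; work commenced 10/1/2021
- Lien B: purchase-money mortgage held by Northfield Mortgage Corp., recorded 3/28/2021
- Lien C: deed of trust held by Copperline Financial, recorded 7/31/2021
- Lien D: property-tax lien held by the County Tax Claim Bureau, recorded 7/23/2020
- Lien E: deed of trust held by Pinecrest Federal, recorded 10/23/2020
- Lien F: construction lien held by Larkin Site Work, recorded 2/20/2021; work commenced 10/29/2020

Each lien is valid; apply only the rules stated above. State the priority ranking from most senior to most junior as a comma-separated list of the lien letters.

Adjusting effective dates: A is treated as recorded 10/1/2021, the work-commencement date; B missed the 45-day window (219 days after the deed), so its recording date stands; F relates back to 10/29/2020 (work commenced).
D, as a property-tax lien, has superpriority and ranks first.
The other liens, earliest effective date first: E (10/23/2020), F (10/29/2020), B (3/28/2021), C (7/31/2021), A (10/1/2021).
The subordination applies — D was senior to E — so D and E swap.

E, D, F, B, C, A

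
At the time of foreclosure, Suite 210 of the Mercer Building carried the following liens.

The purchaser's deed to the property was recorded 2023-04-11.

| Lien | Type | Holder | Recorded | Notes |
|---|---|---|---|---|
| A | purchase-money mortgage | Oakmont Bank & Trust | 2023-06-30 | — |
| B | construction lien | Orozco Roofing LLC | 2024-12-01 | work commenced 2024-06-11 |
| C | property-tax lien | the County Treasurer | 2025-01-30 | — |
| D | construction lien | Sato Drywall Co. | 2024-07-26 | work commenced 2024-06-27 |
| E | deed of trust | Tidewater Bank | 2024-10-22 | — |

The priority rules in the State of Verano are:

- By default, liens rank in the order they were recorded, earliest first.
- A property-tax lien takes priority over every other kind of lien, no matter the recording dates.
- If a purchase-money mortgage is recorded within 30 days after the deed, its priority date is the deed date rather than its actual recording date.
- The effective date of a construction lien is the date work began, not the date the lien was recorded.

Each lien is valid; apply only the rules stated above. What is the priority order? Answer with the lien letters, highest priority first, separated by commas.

Effective dates after the stated exceptions: A was recorded 80 days after the deed, outside the 30-day window, so it keeps its recording date; B relates back to 2024-06-11 (work commenced); D relates back to 2024-06-27 (work commenced).
C, as a property-tax lien, has superpriority and ranks first.
Among the remaining liens, by effective date: A (2023-06-30), B (2024-06-11), D (2024-06-27), E (2024-10-22).

C, A, B, D, E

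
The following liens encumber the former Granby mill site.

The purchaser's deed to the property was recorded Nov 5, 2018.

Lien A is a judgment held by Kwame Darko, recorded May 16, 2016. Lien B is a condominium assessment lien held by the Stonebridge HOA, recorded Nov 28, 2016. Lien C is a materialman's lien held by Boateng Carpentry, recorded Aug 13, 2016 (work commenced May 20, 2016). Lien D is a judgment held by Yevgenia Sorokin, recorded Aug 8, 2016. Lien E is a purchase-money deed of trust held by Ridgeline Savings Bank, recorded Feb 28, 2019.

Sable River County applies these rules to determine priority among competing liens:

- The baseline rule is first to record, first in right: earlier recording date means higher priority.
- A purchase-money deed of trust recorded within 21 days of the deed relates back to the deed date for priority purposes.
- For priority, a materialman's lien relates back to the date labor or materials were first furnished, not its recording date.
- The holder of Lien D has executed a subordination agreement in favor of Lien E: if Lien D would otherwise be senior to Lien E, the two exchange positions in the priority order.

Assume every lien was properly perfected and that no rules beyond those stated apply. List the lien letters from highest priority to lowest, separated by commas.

Adjusting effective dates: C relates back to May 20, 2016 (work commenced); E was recorded 115 days after the deed, outside the 21-day window, so it keeps its recording date.
By effective date: A (May 16, 2016), C (May 20, 2016), D (Aug 8, 2016), B (Nov 28, 2016), E (Feb 28, 2019).
D is senior to E before the subordination, so the two trade places.

A, C, E, B, D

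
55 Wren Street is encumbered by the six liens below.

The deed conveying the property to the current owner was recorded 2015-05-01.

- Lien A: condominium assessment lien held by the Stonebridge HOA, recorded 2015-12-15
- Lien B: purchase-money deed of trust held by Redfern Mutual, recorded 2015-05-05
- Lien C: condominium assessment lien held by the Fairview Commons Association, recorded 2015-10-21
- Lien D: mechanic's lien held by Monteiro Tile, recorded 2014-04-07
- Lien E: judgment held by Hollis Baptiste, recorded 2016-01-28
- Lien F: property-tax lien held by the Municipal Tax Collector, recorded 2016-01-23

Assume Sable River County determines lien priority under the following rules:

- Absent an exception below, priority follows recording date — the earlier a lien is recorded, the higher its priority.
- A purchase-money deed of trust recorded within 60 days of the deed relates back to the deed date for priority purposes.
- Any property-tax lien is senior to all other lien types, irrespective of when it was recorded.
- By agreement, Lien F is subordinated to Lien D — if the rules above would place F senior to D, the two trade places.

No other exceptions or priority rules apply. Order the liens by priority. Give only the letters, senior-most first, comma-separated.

Effective dates: B relates back to the deed date 2015-05-01.
F is a property-tax lien and takes priority over every other lien.
Ordering the rest by effective date: D (2014-04-07), B (2015-05-01), C (2015-10-21), A (2015-12-15), E (2016-01-28).
F would otherwise be senior to D, so under the subordination agreement F and D exchange positions.

D, F, B, C, A, E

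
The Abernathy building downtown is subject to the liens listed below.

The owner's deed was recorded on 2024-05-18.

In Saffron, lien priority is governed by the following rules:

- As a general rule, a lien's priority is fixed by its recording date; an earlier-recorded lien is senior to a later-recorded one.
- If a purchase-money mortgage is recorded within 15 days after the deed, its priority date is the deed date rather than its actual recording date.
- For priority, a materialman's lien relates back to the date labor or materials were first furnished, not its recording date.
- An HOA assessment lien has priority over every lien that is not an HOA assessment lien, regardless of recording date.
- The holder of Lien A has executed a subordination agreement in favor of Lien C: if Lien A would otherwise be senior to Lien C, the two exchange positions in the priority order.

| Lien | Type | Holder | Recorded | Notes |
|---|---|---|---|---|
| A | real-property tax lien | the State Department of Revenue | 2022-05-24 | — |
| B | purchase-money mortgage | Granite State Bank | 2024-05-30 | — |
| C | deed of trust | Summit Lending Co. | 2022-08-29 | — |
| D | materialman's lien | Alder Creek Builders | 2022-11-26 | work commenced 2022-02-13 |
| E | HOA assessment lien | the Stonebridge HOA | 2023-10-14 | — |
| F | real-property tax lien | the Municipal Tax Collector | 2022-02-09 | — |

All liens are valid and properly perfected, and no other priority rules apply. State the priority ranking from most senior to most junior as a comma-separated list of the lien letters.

E, F, D, C, A, B

Adjusting effective dates: B was recorded within the 15-day window, so its effective date is the deed date 2024-05-18; D is treated as recorded 2022-02-13, the work-commencement date.
As an HOA assessment lien, E is senior to every other lien.
Remaining liens by effective date: F (2022-02-09), D (2022-02-13), A (2022-05-24), C (2022-08-29), B (2024-05-18).
The subordination applies — A was senior to C — so A and C swap.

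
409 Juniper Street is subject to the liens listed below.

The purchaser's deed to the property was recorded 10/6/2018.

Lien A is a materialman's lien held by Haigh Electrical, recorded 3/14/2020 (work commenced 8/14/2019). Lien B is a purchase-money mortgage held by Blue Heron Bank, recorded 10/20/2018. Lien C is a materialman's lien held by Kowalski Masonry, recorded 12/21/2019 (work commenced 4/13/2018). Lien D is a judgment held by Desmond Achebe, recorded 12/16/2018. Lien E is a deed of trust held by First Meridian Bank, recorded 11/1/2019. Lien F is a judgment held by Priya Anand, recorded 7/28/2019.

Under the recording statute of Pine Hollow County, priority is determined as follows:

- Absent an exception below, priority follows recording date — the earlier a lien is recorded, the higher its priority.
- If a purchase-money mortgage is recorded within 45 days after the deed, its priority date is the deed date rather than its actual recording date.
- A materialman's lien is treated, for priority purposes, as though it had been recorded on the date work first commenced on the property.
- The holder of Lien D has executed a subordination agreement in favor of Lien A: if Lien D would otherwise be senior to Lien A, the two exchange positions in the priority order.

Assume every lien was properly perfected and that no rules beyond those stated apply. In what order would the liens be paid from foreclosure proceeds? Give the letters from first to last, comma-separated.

C, B, A, F, D, E

Effective dates: A is treated as recorded 8/14/2019, the work-commencement date; B was recorded within the 45-day window, so its effective date is the deed date 10/6/2018; C is treated as recorded 4/13/2018, the work-commencement date.
By effective date: C (4/13/2018), B (10/6/2018), D (12/16/2018), F (7/28/2019), A (8/14/2019), E (11/1/2019).
D is senior to A before the subordination, so the two trade places.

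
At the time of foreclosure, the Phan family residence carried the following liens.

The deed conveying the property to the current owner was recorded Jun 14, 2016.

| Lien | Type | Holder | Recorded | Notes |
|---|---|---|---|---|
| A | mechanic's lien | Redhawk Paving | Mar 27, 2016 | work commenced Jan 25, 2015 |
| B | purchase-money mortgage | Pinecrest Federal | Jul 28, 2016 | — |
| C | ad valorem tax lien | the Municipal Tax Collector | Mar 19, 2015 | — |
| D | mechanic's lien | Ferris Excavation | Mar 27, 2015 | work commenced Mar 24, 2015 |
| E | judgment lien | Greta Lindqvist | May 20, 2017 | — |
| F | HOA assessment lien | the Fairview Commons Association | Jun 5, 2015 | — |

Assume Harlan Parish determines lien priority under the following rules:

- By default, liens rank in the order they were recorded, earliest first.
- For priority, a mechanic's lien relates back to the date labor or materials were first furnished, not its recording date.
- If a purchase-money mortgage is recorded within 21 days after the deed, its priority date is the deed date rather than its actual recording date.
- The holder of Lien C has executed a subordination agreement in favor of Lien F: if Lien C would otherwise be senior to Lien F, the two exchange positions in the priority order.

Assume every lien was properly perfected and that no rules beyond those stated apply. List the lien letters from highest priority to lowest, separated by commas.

Adjusting effective dates: A's effective date is Jan 25, 2015, when work began; B was recorded 44 days after the deed, outside the 21-day window, so it keeps its recording date; D's effective date is Mar 24, 2015, when work began.
Ordering by effective date: A (Jan 25, 2015), C (Mar 19, 2015), D (Mar 24, 2015), F (Jun 5, 2015), B (Jul 28, 2016), E (May 20, 2017).
C is senior to F before the subordination, so the two trade places.

A, F, D, C, B, E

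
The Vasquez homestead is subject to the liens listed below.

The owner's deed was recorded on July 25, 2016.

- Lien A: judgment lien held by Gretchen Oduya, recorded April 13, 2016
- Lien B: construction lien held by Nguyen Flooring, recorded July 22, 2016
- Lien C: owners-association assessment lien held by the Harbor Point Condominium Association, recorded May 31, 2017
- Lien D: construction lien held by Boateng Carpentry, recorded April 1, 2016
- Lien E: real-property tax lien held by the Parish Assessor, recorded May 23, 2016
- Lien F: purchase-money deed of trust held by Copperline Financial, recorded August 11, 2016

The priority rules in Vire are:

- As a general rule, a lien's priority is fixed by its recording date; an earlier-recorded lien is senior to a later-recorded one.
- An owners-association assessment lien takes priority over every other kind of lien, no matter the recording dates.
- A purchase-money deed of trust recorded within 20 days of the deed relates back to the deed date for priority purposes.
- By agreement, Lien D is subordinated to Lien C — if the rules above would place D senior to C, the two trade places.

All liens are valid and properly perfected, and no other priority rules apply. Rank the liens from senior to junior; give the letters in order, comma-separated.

First, effective dates: F's effective date is the deed date, July 25, 2016.
C is an owners-association assessment lien, so it outranks all other liens regardless of date.
Among the remaining liens, by effective date: D (April 1, 2016), A (April 13, 2016), E (May 23, 2016), B (July 22, 2016), F (July 25, 2016).
Since D is not senior to C, the subordination leaves the order unchanged.

C, D, A, E, B, F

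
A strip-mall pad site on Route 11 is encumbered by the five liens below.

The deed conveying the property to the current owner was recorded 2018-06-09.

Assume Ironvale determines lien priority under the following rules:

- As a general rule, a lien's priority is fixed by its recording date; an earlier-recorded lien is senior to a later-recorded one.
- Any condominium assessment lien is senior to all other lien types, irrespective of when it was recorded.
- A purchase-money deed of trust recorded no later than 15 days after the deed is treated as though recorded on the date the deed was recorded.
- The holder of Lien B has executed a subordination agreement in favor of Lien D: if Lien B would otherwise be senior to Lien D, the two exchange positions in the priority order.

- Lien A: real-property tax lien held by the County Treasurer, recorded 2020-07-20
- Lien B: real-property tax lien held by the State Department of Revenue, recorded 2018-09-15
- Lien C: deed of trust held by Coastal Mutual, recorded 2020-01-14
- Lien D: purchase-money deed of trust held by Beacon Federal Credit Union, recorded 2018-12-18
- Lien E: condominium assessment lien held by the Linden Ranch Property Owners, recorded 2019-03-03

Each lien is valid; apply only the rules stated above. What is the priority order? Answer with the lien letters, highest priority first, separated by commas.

Adjusting effective dates: D was recorded 192 days after the deed, outside the 15-day window, so it keeps its recording date.
E is a condominium assessment lien and takes priority over every other lien.
Remaining liens by effective date: B (2018-09-15), D (2018-12-18), C (2020-01-14), A (2020-07-20).
B would otherwise be senior to D, so under the subordination agreement B and D exchange positions.

E, D, B, C, A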